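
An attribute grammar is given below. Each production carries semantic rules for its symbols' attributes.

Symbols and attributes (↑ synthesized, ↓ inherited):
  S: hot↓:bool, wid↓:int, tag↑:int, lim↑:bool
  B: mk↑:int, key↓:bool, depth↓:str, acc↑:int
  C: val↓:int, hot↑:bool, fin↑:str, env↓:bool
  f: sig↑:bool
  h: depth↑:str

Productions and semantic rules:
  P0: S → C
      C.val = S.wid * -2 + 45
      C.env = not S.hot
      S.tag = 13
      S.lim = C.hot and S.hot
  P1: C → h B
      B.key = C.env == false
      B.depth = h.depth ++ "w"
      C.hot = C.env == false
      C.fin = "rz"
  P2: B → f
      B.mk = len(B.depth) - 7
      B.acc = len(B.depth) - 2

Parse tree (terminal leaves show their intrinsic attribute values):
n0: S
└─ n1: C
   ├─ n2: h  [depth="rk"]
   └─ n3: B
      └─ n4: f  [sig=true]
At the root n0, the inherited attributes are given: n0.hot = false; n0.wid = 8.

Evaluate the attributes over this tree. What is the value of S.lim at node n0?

false

1. n0.hot = false  [given at root]
2. n0.wid = 8  [given at root]
3. n1.val = 29  [S.wid * -2 + 45]
4. n1.env = true  [not S.hot]
5. n2.depth = "rk"  [terminal]
6. n3.key = false  [C.env == false]
7. n3.depth = "rkw"  [h.depth ++ "w"]
8. n4.sig = true  [terminal]
9. n3.mk = -4  [len(B.depth) - 7]
10. n3.acc = 1  [len(B.depth) - 2]
11. n1.hot = false  [C.env == false]
12. n1.fin = "rz"  ["rz"]
13. n0.tag = 13  [13]
14. n0.lim = false  [C.hot and S.hot]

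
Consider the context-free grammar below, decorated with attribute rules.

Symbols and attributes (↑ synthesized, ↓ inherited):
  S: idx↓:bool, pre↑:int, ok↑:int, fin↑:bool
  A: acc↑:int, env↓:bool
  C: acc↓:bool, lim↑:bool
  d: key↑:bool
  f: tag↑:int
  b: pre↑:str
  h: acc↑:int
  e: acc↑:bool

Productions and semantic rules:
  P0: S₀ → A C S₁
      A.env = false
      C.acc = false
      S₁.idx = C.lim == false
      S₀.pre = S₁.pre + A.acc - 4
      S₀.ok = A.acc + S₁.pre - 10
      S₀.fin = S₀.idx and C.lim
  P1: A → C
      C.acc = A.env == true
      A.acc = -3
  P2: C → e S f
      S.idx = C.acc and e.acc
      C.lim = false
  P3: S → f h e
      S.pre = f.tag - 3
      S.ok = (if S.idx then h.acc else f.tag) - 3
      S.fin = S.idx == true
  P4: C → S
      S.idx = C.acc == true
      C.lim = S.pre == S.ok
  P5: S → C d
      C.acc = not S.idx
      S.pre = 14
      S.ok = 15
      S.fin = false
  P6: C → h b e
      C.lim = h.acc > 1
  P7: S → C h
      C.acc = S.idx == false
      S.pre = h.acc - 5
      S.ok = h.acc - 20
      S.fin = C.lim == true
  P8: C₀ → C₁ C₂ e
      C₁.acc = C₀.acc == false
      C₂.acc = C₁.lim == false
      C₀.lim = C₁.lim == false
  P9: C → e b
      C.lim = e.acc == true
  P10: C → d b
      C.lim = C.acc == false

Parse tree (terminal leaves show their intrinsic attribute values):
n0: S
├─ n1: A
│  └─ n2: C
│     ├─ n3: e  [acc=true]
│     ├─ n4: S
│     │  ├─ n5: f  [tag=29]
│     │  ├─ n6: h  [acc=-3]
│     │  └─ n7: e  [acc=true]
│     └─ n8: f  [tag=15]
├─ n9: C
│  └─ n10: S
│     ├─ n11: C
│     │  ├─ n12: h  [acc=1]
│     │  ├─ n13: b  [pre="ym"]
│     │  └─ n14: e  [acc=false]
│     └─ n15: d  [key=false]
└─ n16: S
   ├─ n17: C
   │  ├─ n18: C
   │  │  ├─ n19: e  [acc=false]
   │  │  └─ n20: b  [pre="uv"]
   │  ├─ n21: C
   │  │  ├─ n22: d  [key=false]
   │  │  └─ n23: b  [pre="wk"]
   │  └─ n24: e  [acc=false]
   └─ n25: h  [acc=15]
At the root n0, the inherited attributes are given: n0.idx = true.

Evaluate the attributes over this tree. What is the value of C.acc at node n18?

true

1. n0.idx = true  [given at root]
2. n1.env = false  [false]
3. n2.acc = false  [A.env == true]
4. n3.acc = true  [terminal]
5. n4.idx = false  [C.acc and e.acc]
6. n5.tag = 29  [terminal]
7. n6.acc = -3  [terminal]
8. n7.acc = true  [terminal]
9. n4.pre = 26  [f.tag - 3]
10. n4.ok = 26  [(if S.idx then h.acc else f.tag) - 3]
11. n4.fin = false  [S.idx == true]
12. n8.tag = 15  [terminal]
13. n2.lim = false  [false]
14. n1.acc = -3  [-3]
15. n9.acc = false  [false]
16. n10.idx = false  [C.acc == true]
17. n11.acc = true  [not S.idx]
18. n12.acc = 1  [terminal]
19. n13.pre = "ym"  [terminal]
20. n14.acc = false  [terminal]
21. n11.lim = false  [h.acc > 1]
22. n15.key = false  [terminal]
23. n10.pre = 14  [14]
24. n10.ok = 15  [15]
25. n10.fin = false  [false]
26. n9.lim = false  [S.pre == S.ok]
27. n16.idx = true  [C.lim == false]
28. n17.acc = false  [S.idx == false]
29. n18.acc = true  [C₀.acc == false]
30. n19.acc = false  [terminal]
31. n20.pre = "uv"  [terminal]
32. n18.lim = false  [e.acc == true]
33. n21.acc = true  [C₁.lim == false]
34. n22.key = false  [terminal]
35. n23.pre = "wk"  [terminal]
36. n21.lim = false  [C.acc == false]
37. n24.acc = false  [terminal]
38. n17.lim = true  [C₁.lim == false]
39. n25.acc = 15  [terminal]
40. n16.pre = 10  [h.acc - 5]
41. n16.ok = -5  [h.acc - 20]
42. n16.fin = true  [C.lim == true]
43. n0.pre = 3  [S₁.pre + A.acc - 4]
44. n0.ok = -3  [A.acc + S₁.pre - 10]
45. n0.fin = false  [S₀.idx and C.lim]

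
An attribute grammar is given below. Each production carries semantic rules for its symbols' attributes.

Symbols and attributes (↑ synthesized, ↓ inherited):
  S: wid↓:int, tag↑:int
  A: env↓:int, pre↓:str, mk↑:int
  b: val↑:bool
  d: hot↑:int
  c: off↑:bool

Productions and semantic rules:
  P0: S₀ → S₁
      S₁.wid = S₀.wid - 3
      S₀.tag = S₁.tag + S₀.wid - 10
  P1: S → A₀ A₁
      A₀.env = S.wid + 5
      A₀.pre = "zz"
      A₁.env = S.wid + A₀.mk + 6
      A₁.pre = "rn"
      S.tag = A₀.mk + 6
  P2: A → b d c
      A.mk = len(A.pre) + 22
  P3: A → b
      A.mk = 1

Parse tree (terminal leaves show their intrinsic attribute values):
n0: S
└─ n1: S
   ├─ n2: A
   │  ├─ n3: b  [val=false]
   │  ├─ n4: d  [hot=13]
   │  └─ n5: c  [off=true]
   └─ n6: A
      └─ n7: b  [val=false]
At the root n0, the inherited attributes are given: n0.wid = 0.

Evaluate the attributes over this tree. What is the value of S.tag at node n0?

20

1. n0.wid = 0  [given at root]
2. n1.wid = -3  [S₀.wid - 3]
3. n2.env = 2  [S.wid + 5]
4. n2.pre = "zz"  ["zz"]
5. n3.val = false  [terminal]
6. n4.hot = 13  [terminal]
7. n5.off = true  [terminal]
8. n2.mk = 24  [len(A.pre) + 22]
9. n6.env = 27  [S.wid + A₀.mk + 6]
10. n6.pre = "rn"  ["rn"]
11. n7.val = false  [terminal]
12. n6.mk = 1  [1]
13. n1.tag = 30  [A₀.mk + 6]
14. n0.tag = 20  [S₁.tag + S₀.wid - 10]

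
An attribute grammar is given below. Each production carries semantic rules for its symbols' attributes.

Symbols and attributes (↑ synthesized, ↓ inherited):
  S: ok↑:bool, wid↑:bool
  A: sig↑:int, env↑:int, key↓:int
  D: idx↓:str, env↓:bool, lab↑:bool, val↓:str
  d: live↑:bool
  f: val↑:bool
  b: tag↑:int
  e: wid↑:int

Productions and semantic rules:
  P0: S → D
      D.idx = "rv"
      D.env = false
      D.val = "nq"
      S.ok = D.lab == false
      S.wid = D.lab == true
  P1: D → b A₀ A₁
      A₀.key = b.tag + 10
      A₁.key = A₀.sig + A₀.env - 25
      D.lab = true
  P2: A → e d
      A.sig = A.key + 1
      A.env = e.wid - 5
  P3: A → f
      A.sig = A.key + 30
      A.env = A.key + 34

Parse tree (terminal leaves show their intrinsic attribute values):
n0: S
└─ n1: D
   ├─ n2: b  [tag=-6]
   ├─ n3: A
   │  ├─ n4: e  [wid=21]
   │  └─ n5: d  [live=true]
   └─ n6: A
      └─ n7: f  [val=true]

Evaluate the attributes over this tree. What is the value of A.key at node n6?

1. n1.idx = "rv"  ["rv"]
2. n1.env = false  [false]
3. n1.val = "nq"  ["nq"]
4. n2.tag = -6  [terminal]
5. n3.key = 4  [b.tag + 10]
6. n4.wid = 21  [terminal]
7. n5.live = true  [terminal]
8. n3.sig = 5  [A.key + 1]
9. n3.env = 16  [e.wid - 5]
10. n6.key = -4  [A₀.sig + A₀.env - 25]
11. n7.val = true  [terminal]
12. n6.sig = 26  [A.key + 30]
13. n6.env = 30  [A.key + 34]
14. n1.lab = true  [true]
15. n0.ok = false  [D.lab == false]
16. n0.wid = true  [D.lab == true]

-4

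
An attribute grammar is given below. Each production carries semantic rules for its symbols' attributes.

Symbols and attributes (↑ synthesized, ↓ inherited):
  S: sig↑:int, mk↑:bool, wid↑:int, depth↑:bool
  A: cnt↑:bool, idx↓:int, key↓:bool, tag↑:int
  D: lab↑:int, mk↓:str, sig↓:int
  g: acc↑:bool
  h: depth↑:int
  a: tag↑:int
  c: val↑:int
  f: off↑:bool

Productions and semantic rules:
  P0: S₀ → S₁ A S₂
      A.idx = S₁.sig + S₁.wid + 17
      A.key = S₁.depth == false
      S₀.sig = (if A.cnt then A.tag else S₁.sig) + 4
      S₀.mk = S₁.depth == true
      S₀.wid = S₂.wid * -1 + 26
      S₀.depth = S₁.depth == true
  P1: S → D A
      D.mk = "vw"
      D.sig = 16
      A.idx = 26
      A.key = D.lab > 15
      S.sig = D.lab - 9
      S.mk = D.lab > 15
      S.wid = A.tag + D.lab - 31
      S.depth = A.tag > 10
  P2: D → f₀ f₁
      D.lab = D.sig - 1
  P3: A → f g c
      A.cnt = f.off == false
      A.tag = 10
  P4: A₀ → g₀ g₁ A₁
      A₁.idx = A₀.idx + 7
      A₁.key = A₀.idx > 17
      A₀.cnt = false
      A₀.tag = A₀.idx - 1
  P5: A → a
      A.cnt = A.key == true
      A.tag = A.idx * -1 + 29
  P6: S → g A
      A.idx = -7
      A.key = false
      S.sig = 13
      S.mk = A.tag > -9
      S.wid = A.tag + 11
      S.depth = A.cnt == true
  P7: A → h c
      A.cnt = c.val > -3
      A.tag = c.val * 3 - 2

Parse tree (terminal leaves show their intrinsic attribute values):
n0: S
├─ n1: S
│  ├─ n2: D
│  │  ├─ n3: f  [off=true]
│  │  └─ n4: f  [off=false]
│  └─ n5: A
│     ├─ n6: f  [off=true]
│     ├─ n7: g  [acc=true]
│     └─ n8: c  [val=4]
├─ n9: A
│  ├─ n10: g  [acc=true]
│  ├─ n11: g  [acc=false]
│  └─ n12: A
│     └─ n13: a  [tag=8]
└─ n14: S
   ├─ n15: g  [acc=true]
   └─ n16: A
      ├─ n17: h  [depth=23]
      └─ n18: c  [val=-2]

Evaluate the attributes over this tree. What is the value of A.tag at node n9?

1. n2.mk = "vw"  ["vw"]
2. n2.sig = 16  [16]
3. n3.off = true  [terminal]
4. n4.off = false  [terminal]
5. n2.lab = 15  [D.sig - 1]
6. n5.idx = 26  [26]
7. n5.key = false  [D.lab > 15]
8. n6.off = true  [terminal]
9. n7.acc = true  [terminal]
10. n8.val = 4  [terminal]
11. n5.cnt = false  [f.off == false]
12. n5.tag = 10  [10]
13. n1.sig = 6  [D.lab - 9]
14. n1.mk = false  [D.lab > 15]
15. n1.wid = -6  [A.tag + D.lab - 31]
16. n1.depth = false  [A.tag > 10]
17. n9.idx = 17  [S₁.sig + S₁.wid + 17]
18. n9.key = true  [S₁.depth == false]
19. n10.acc = true  [terminal]
20. n11.acc = false  [terminal]
21. n12.idx = 24  [A₀.idx + 7]
22. n12.key = false  [A₀.idx > 17]
23. n13.tag = 8  [terminal]
24. n12.cnt = false  [A.key == true]
25. n12.tag = 5  [A.idx * -1 + 29]
26. n9.cnt = false  [false]
27. n9.tag = 16  [A₀.idx - 1]
28. n15.acc = true  [terminal]
29. n16.idx = -7  [-7]
30. n16.key = false  [false]
31. n17.depth = 23  [terminal]
32. n18.val = -2  [terminal]
33. n16.cnt = true  [c.val > -3]
34. n16.tag = -8  [c.val * 3 - 2]
35. n14.sig = 13  [13]
36. n14.mk = true  [A.tag > -9]
37. n14.wid = 3  [A.tag + 11]
38. n14.depth = true  [A.cnt == true]
39. n0.sig = 10  [(if A.cnt then A.tag else S₁.sig) + 4]
40. n0.mk = false  [S₁.depth == true]
41. n0.wid = 23  [S₂.wid * -1 + 26]
42. n0.depth = false  [S₁.depth == true]

16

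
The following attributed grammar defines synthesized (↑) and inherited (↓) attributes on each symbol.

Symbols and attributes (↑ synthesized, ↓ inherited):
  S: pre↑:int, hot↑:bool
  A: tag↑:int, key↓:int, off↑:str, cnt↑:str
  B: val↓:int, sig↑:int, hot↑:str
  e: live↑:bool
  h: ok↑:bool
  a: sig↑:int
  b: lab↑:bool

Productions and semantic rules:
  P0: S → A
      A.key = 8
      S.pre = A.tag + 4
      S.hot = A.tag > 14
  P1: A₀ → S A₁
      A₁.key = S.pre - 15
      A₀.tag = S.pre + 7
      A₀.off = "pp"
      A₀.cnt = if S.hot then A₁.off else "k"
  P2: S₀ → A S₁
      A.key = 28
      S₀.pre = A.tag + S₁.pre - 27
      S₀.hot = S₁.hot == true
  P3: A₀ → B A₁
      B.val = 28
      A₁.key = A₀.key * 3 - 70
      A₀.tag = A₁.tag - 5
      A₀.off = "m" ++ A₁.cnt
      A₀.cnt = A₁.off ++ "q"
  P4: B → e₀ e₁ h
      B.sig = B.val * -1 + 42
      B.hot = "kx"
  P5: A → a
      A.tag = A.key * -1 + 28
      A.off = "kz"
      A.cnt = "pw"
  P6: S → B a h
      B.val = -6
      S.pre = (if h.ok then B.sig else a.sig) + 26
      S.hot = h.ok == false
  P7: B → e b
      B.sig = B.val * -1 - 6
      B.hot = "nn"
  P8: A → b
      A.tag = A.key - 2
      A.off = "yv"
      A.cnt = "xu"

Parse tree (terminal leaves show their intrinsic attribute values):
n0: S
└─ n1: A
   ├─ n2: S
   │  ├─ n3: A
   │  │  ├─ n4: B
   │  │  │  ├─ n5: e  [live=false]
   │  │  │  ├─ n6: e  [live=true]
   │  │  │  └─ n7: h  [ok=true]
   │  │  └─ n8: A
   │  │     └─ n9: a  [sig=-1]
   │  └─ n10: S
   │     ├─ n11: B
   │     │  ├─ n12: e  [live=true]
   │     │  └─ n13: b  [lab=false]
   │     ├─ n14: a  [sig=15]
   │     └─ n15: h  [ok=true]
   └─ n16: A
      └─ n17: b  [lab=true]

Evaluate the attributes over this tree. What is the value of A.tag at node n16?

1. n1.key = 8  [8]
2. n3.key = 28  [28]
3. n4.val = 28  [28]
4. n5.live = false  [terminal]
5. n6.live = true  [terminal]
6. n7.ok = true  [terminal]
7. n4.sig = 14  [B.val * -1 + 42]
8. n4.hot = "kx"  ["kx"]
9. n8.key = 14  [A₀.key * 3 - 70]
10. n9.sig = -1  [terminal]
11. n8.tag = 14  [A.key * -1 + 28]
12. n8.off = "kz"  ["kz"]
13. n8.cnt = "pw"  ["pw"]
14. n3.tag = 9  [A₁.tag - 5]
15. n3.off = "mpw"  ["m" ++ A₁.cnt]
16. n3.cnt = "kzq"  [A₁.off ++ "q"]
17. n11.val = -6  [-6]
18. n12.live = true  [terminal]
19. n13.lab = false  [terminal]
20. n11.sig = 0  [B.val * -1 - 6]
21. n11.hot = "nn"  ["nn"]
22. n14.sig = 15  [terminal]
23. n15.ok = true  [terminal]
24. n10.pre = 26  [(if h.ok then B.sig else a.sig) + 26]
25. n10.hot = false  [h.ok == false]
26. n2.pre = 8  [A.tag + S₁.pre - 27]
27. n2.hot = false  [S₁.hot == true]
28. n16.key = -7  [S.pre - 15]
29. n17.lab = true  [terminal]
30. n16.tag = -9  [A.key - 2]
31. n16.off = "yv"  ["yv"]
32. n16.cnt = "xu"  ["xu"]
33. n1.tag = 15  [S.pre + 7]
34. n1.off = "pp"  ["pp"]
35. n1.cnt = "k"  [if S.hot then A₁.off else "k"]
36. n0.pre = 19  [A.tag + 4]
37. n0.hot = true  [A.tag > 14]

-9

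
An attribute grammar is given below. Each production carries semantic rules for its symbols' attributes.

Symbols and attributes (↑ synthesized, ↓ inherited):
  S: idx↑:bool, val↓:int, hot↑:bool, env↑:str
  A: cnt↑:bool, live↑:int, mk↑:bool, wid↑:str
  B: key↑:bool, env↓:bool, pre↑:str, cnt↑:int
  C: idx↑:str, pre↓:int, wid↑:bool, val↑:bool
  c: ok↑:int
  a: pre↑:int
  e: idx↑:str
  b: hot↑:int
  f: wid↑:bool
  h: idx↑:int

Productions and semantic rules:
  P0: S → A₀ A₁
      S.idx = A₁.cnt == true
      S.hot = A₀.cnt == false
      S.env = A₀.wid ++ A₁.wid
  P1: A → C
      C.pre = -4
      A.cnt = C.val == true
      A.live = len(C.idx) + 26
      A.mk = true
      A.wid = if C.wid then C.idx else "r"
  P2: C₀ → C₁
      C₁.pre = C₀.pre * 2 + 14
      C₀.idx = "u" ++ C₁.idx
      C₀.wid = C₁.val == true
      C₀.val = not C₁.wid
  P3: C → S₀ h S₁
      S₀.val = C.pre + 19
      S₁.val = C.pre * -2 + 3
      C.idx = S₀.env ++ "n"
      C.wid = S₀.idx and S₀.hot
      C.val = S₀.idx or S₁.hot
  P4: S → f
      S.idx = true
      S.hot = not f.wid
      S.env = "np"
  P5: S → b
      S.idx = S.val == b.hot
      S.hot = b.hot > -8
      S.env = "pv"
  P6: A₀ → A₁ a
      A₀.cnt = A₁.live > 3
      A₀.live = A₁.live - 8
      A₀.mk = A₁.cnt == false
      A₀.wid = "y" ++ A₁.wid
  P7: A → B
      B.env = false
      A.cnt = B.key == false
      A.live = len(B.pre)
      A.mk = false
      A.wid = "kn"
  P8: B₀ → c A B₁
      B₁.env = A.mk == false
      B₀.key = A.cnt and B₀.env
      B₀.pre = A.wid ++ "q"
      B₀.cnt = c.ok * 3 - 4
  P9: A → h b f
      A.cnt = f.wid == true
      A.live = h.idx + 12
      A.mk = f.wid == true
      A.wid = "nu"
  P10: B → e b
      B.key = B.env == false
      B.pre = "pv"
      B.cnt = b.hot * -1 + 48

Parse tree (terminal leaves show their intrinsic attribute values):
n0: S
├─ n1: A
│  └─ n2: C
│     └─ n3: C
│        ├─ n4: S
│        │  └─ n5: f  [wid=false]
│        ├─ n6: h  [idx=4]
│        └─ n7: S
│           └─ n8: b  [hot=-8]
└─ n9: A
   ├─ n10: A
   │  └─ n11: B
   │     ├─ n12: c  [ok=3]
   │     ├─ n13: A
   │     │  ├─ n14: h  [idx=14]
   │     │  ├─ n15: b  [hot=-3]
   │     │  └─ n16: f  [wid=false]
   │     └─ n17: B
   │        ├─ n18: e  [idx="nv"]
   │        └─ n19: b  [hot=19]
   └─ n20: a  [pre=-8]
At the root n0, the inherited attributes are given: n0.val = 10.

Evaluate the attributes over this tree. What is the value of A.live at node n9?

1. n0.val = 10  [given at root]
2. n2.pre = -4  [-4]
3. n3.pre = 6  [C₀.pre * 2 + 14]
4. n4.val = 25  [C.pre + 19]
5. n5.wid = false  [terminal]
6. n4.idx = true  [true]
7. n4.hot = true  [not f.wid]
8. n4.env = "np"  ["np"]
9. n6.idx = 4  [terminal]
10. n7.val = -9  [C.pre * -2 + 3]
11. n8.hot = -8  [terminal]
12. n7.idx = false  [S.val == b.hot]
13. n7.hot = false  [b.hot > -8]
14. n7.env = "pv"  ["pv"]
15. n3.idx = "npn"  [S₀.env ++ "n"]
16. n3.wid = true  [S₀.idx and S₀.hot]
17. n3.val = true  [S₀.idx or S₁.hot]
18. n2.idx = "unpn"  ["u" ++ C₁.idx]
19. n2.wid = true  [C₁.val == true]
20. n2.val = false  [not C₁.wid]
21. n1.cnt = false  [C.val == true]
22. n1.live = 30  [len(C.idx) + 26]
23. n1.mk = true  [true]
24. n1.wid = "unpn"  [if C.wid then C.idx else "r"]
25. n11.env = false  [false]
26. n12.ok = 3  [terminal]
27. n14.idx = 14  [terminal]
28. n15.hot = -3  [terminal]
29. n16.wid = false  [terminal]
30. n13.cnt = false  [f.wid == true]
31. n13.live = 26  [h.idx + 12]
32. n13.mk = false  [f.wid == true]
33. n13.wid = "nu"  ["nu"]
34. n17.env = true  [A.mk == false]
35. n18.idx = "nv"  [terminal]
36. n19.hot = 19  [terminal]
37. n17.key = false  [B.env == false]
38. n17.pre = "pv"  ["pv"]
39. n17.cnt = 29  [b.hot * -1 + 48]
40. n11.key = false  [A.cnt and B₀.env]
41. n11.pre = "nuq"  [A.wid ++ "q"]
42. n11.cnt = 5  [c.ok * 3 - 4]
43. n10.cnt = true  [B.key == false]
44. n10.live = 3  [len(B.pre)]
45. n10.mk = false  [false]
46. n10.wid = "kn"  ["kn"]
47. n20.pre = -8  [terminal]
48. n9.cnt = false  [A₁.live > 3]
49. n9.live = -5  [A₁.live - 8]
50. n9.mk = false  [A₁.cnt == false]
51. n9.wid = "ykn"  ["y" ++ A₁.wid]
52. n0.idx = false  [A₁.cnt == true]
53. n0.hot = true  [A₀.cnt == false]
54. n0.env = "unpnykn"  [A₀.wid ++ A₁.wid]

-5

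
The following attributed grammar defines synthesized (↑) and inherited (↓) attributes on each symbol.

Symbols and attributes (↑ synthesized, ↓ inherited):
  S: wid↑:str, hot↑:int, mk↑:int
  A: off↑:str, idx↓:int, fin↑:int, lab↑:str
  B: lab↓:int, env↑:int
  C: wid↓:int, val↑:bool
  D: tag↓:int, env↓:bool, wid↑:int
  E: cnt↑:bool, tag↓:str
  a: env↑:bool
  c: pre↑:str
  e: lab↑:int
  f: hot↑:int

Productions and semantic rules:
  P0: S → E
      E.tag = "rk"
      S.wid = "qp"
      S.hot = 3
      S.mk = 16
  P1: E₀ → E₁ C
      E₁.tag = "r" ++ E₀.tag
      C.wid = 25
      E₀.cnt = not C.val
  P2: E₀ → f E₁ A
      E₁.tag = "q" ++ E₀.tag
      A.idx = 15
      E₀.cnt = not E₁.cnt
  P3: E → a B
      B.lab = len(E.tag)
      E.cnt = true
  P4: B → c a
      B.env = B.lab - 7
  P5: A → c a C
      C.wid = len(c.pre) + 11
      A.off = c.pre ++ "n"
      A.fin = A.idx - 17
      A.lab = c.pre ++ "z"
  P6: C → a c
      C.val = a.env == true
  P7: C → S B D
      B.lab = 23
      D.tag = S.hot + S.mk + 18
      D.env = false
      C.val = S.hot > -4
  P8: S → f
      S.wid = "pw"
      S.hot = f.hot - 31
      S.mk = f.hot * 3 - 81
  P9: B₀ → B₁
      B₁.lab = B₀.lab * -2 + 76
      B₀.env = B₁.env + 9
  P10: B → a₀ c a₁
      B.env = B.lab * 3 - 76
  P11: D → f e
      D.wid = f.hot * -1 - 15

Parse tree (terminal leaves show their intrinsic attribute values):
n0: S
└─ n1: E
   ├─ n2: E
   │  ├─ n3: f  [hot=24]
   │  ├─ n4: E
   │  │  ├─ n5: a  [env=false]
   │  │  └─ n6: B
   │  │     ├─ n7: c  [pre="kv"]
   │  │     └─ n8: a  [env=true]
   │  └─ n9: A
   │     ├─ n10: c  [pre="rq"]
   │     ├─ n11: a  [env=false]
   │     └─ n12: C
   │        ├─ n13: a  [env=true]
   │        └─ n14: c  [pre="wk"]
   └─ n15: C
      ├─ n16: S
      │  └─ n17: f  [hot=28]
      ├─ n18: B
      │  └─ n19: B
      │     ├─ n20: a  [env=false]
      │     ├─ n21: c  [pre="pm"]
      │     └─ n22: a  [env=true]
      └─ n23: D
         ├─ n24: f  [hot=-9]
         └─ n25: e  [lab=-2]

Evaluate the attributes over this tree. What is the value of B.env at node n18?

23

1. n1.tag = "rk"  ["rk"]
2. n2.tag = "rrk"  ["r" ++ E₀.tag]
3. n3.hot = 24  [terminal]
4. n4.tag = "qrrk"  ["q" ++ E₀.tag]
5. n5.env = false  [terminal]
6. n6.lab = 4  [len(E.tag)]
7. n7.pre = "kv"  [terminal]
8. n8.env = true  [terminal]
9. n6.env = -3  [B.lab - 7]
10. n4.cnt = true  [true]
11. n9.idx = 15  [15]
12. n10.pre = "rq"  [terminal]
13. n11.env = false  [terminal]
14. n12.wid = 13  [len(c.pre) + 11]
15. n13.env = true  [terminal]
16. n14.pre = "wk"  [terminal]
17. n12.val = true  [a.env == true]
18. n9.off = "rqn"  [c.pre ++ "n"]
19. n9.fin = -2  [A.idx - 17]
20. n9.lab = "rqz"  [c.pre ++ "z"]
21. n2.cnt = false  [not E₁.cnt]
22. n15.wid = 25  [25]
23. n17.hot = 28  [terminal]
24. n16.wid = "pw"  ["pw"]
25. n16.hot = -3  [f.hot - 31]
26. n16.mk = 3  [f.hot * 3 - 81]
27. n18.lab = 23  [23]
28. n19.lab = 30  [B₀.lab * -2 + 76]
29. n20.env = false  [terminal]
30. n21.pre = "pm"  [terminal]
31. n22.env = true  [terminal]
32. n19.env = 14  [B.lab * 3 - 76]
33. n18.env = 23  [B₁.env + 9]
34. n23.tag = 18  [S.hot + S.mk + 18]
35. n23.env = false  [false]
36. n24.hot = -9  [terminal]
37. n25.lab = -2  [terminal]
38. n23.wid = -6  [f.hot * -1 - 15]
39. n15.val = true  [S.hot > -4]
40. n1.cnt = false  [not C.val]
41. n0.wid = "qp"  ["qp"]
42. n0.hot = 3  [3]
43. n0.mk = 16  [16]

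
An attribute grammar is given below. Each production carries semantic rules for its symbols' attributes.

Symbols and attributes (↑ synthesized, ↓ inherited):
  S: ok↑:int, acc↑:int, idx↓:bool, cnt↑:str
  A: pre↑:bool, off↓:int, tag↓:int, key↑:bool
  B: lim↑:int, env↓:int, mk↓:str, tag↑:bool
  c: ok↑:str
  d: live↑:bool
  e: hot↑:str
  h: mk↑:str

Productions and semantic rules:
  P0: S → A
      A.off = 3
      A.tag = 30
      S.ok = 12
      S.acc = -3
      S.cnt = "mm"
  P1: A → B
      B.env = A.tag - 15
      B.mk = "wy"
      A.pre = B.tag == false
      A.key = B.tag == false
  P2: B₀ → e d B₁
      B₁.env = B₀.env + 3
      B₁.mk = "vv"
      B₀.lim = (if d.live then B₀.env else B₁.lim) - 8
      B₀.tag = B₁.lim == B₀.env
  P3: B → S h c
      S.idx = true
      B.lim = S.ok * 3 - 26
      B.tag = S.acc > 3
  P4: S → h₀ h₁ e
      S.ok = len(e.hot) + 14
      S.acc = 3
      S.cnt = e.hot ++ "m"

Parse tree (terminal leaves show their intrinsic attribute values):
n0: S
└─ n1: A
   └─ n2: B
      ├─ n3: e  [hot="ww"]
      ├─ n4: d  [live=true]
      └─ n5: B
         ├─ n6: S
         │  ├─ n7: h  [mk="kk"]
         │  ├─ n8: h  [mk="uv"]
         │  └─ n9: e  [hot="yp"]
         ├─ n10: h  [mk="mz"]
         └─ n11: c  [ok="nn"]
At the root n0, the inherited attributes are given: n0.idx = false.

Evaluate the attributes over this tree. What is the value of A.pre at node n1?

true

1. n0.idx = false  [given at root]
2. n1.off = 3  [3]
3. n1.tag = 30  [30]
4. n2.env = 15  [A.tag - 15]
5. n2.mk = "wy"  ["wy"]
6. n3.hot = "ww"  [terminal]
7. n4.live = true  [terminal]
8. n5.env = 18  [B₀.env + 3]
9. n5.mk = "vv"  ["vv"]
10. n6.idx = true  [true]
11. n7.mk = "kk"  [terminal]
12. n8.mk = "uv"  [terminal]
13. n9.hot = "yp"  [terminal]
14. n6.ok = 16  [len(e.hot) + 14]
15. n6.acc = 3  [3]
16. n6.cnt = "ypm"  [e.hot ++ "m"]
17. n10.mk = "mz"  [terminal]
18. n11.ok = "nn"  [terminal]
19. n5.lim = 22  [S.ok * 3 - 26]
20. n5.tag = false  [S.acc > 3]
21. n2.lim = 7  [(if d.live then B₀.env else B₁.lim) - 8]
22. n2.tag = false  [B₁.lim == B₀.env]
23. n1.pre = true  [B.tag == false]
24. n1.key = true  [B.tag == false]
25. n0.ok = 12  [12]
26. n0.acc = -3  [-3]
27. n0.cnt = "mm"  ["mm"]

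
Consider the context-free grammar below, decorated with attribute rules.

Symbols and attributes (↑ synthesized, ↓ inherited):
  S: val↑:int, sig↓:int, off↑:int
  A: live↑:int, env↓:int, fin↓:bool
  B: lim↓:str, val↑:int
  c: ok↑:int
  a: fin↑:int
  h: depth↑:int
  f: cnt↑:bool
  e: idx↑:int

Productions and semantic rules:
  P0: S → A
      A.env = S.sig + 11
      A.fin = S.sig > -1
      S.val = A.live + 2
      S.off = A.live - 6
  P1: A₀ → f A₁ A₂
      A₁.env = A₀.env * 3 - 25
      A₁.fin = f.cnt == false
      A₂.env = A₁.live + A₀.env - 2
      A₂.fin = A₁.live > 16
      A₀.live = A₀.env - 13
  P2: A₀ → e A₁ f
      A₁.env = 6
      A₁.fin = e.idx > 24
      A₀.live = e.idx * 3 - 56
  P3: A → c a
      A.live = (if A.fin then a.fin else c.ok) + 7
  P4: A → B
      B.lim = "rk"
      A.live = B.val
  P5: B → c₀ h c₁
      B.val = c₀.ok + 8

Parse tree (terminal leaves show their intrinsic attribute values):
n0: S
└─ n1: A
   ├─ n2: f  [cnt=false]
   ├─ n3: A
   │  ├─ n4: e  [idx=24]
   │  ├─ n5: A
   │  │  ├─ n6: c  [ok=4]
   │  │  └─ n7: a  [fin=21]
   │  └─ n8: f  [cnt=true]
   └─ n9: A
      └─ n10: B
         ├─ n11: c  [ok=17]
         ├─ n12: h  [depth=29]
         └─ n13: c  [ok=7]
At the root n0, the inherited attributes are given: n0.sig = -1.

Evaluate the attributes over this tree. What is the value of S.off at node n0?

-9

1. n0.sig = -1  [given at root]
2. n1.env = 10  [S.sig + 11]
3. n1.fin = false  [S.sig > -1]
4. n2.cnt = false  [terminal]
5. n3.env = 5  [A₀.env * 3 - 25]
6. n3.fin = true  [f.cnt == false]
7. n4.idx = 24  [terminal]
8. n5.env = 6  [6]
9. n5.fin = false  [e.idx > 24]
10. n6.ok = 4  [terminal]
11. n7.fin = 21  [terminal]
12. n5.live = 11  [(if A.fin then a.fin else c.ok) + 7]
13. n8.cnt = true  [terminal]
14. n3.live = 16  [e.idx * 3 - 56]
15. n9.env = 24  [A₁.live + A₀.env - 2]
16. n9.fin = false  [A₁.live > 16]
17. n10.lim = "rk"  ["rk"]
18. n11.ok = 17  [terminal]
19. n12.depth = 29  [terminal]
20. n13.ok = 7  [terminal]
21. n10.val = 25  [c₀.ok + 8]
22. n9.live = 25  [B.val]
23. n1.live = -3  [A₀.env - 13]
24. n0.val = -1  [A.live + 2]
25. n0.off = -9  [A.live - 6]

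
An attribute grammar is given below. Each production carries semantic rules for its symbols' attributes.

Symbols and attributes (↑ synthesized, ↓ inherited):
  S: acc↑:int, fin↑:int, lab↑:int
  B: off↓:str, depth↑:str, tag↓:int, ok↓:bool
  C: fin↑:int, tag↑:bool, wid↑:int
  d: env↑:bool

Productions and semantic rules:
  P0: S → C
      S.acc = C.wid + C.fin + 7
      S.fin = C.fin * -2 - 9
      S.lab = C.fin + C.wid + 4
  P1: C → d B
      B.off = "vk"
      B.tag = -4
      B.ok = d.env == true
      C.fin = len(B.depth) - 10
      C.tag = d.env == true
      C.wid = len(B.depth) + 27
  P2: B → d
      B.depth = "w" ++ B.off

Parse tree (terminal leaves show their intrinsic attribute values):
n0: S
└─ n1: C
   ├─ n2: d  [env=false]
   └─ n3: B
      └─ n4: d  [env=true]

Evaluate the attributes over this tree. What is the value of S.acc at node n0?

30

1. n2.env = false  [terminal]
2. n3.off = "vk"  ["vk"]
3. n3.tag = -4  [-4]
4. n3.ok = false  [d.env == true]
5. n4.env = true  [terminal]
6. n3.depth = "wvk"  ["w" ++ B.off]
7. n1.fin = -7  [len(B.depth) - 10]
8. n1.tag = false  [d.env == true]
9. n1.wid = 30  [len(B.depth) + 27]
10. n0.acc = 30  [C.wid + C.fin + 7]
11. n0.fin = 5  [C.fin * -2 - 9]
12. n0.lab = 27  [C.fin + C.wid + 4]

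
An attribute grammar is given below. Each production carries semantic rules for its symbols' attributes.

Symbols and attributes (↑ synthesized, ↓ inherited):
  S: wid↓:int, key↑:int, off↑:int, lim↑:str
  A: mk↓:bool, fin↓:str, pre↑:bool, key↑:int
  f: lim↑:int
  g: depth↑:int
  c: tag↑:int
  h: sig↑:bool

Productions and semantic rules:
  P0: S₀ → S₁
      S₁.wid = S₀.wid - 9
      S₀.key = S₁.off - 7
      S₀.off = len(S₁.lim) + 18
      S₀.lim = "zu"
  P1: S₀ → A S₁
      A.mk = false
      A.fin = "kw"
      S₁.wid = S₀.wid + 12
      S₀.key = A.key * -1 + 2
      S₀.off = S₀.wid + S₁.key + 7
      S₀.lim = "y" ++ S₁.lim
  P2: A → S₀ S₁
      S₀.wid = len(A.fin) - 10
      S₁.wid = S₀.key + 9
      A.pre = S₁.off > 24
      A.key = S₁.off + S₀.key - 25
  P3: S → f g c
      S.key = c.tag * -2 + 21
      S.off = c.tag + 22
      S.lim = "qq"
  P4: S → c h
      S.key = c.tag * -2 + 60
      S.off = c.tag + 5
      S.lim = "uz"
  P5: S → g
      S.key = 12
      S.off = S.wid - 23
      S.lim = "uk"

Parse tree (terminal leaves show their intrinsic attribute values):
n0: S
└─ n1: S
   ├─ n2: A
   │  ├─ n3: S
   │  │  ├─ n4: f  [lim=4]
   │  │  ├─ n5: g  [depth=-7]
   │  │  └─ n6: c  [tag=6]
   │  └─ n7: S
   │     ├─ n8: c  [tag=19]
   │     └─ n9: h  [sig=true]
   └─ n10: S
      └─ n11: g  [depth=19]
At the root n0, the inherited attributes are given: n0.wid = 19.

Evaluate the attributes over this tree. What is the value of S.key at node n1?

1. n0.wid = 19  [given at root]
2. n1.wid = 10  [S₀.wid - 9]
3. n2.mk = false  [false]
4. n2.fin = "kw"  ["kw"]
5. n3.wid = -8  [len(A.fin) - 10]
6. n4.lim = 4  [terminal]
7. n5.depth = -7  [terminal]
8. n6.tag = 6  [terminal]
9. n3.key = 9  [c.tag * -2 + 21]
10. n3.off = 28  [c.tag + 22]
11. n3.lim = "qq"  ["qq"]
12. n7.wid = 18  [S₀.key + 9]
13. n8.tag = 19  [terminal]
14. n9.sig = true  [terminal]
15. n7.key = 22  [c.tag * -2 + 60]
16. n7.off = 24  [c.tag + 5]
17. n7.lim = "uz"  ["uz"]
18. n2.pre = false  [S₁.off > 24]
19. n2.key = 8  [S₁.off + S₀.key - 25]
20. n10.wid = 22  [S₀.wid + 12]
21. n11.depth = 19  [terminal]
22. n10.key = 12  [12]
23. n10.off = -1  [S.wid - 23]
24. n10.lim = "uk"  ["uk"]
25. n1.key = -6  [A.key * -1 + 2]
26. n1.off = 29  [S₀.wid + S₁.key + 7]
27. n1.lim = "yuk"  ["y" ++ S₁.lim]
28. n0.key = 22  [S₁.off - 7]
29. n0.off = 21  [len(S₁.lim) + 18]
30. n0.lim = "zu"  ["zu"]

-6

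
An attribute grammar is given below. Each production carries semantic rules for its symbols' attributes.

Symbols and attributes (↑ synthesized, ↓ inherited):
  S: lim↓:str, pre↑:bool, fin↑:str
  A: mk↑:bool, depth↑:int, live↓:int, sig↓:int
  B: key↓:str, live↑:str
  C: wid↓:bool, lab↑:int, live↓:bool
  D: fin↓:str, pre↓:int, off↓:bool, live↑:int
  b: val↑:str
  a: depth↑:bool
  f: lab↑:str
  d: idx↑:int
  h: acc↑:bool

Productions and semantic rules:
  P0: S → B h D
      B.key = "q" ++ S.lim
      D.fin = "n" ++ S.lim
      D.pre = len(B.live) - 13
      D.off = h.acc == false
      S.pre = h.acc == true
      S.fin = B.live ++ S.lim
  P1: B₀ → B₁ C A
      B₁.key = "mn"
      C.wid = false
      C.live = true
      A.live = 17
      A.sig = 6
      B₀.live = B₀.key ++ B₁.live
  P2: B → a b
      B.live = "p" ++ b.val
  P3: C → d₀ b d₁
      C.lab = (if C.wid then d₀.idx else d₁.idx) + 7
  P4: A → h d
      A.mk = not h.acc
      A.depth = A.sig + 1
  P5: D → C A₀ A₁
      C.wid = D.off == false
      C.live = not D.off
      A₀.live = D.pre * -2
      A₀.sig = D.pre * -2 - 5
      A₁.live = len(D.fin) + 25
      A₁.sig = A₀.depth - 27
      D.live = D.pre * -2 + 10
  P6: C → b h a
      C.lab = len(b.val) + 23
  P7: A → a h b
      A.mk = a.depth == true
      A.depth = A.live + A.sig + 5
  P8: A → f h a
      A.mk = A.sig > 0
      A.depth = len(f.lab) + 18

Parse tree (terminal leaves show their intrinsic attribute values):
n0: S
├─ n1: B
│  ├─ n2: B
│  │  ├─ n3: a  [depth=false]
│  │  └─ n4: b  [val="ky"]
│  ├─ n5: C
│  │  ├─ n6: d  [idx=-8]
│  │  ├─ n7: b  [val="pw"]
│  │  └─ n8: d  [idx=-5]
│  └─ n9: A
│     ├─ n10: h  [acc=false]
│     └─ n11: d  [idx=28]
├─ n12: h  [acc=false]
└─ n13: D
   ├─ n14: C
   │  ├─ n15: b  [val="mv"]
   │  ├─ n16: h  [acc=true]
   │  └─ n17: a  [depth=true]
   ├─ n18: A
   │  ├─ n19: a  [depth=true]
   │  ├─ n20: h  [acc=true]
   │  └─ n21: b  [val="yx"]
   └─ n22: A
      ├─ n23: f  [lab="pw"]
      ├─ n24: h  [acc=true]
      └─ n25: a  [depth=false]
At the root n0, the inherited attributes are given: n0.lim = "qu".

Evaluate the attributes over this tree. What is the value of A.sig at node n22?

1. n0.lim = "qu"  [given at root]
2. n1.key = "qqu"  ["q" ++ S.lim]
3. n2.key = "mn"  ["mn"]
4. n3.depth = false  [terminal]
5. n4.val = "ky"  [terminal]
6. n2.live = "pky"  ["p" ++ b.val]
7. n5.wid = false  [false]
8. n5.live = true  [true]
9. n6.idx = -8  [terminal]
10. n7.val = "pw"  [terminal]
11. n8.idx = -5  [terminal]
12. n5.lab = 2  [(if C.wid then d₀.idx else d₁.idx) + 7]
13. n9.live = 17  [17]
14. n9.sig = 6  [6]
15. n10.acc = false  [terminal]
16. n11.idx = 28  [terminal]
17. n9.mk = true  [not h.acc]
18. n9.depth = 7  [A.sig + 1]
19. n1.live = "qqupky"  [B₀.key ++ B₁.live]
20. n12.acc = false  [terminal]
21. n13.fin = "nqu"  ["n" ++ S.lim]
22. n13.pre = -7  [len(B.live) - 13]
23. n13.off = true  [h.acc == false]
24. n14.wid = false  [D.off == false]
25. n14.live = false  [not D.off]
26. n15.val = "mv"  [terminal]
27. n16.acc = true  [terminal]
28. n17.depth = true  [terminal]
29. n14.lab = 25  [len(b.val) + 23]
30. n18.live = 14  [D.pre * -2]
31. n18.sig = 9  [D.pre * -2 - 5]
32. n19.depth = true  [terminal]
33. n20.acc = true  [terminal]
34. n21.val = "yx"  [terminal]
35. n18.mk = true  [a.depth == true]
36. n18.depth = 28  [A.live + A.sig + 5]
37. n22.live = 28  [len(D.fin) + 25]
38. n22.sig = 1  [A₀.depth - 27]
39. n23.lab = "pw"  [terminal]
40. n24.acc = true  [terminal]
41. n25.depth = false  [terminal]
42. n22.mk = true  [A.sig > 0]
43. n22.depth = 20  [len(f.lab) + 18]
44. n13.live = 24  [D.pre * -2 + 10]
45. n0.pre = false  [h.acc == true]
46. n0.fin = "qqupkyqu"  [B.live ++ S.lim]

1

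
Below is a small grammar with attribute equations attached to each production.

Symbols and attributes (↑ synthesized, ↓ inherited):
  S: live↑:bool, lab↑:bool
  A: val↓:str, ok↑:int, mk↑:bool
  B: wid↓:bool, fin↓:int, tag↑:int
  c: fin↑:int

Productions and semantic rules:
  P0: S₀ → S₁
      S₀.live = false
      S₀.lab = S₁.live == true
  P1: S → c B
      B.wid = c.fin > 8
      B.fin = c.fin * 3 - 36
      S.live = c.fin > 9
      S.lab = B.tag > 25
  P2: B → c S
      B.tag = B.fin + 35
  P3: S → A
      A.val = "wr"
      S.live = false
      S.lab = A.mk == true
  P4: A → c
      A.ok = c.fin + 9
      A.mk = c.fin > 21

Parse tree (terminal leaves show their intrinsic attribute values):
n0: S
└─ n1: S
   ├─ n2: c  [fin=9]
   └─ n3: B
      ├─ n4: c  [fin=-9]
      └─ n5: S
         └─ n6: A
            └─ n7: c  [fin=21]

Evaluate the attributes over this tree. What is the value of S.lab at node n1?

true

1. n2.fin = 9  [terminal]
2. n3.wid = true  [c.fin > 8]
3. n3.fin = -9  [c.fin * 3 - 36]
4. n4.fin = -9  [terminal]
5. n6.val = "wr"  ["wr"]
6. n7.fin = 21  [terminal]
7. n6.ok = 30  [c.fin + 9]
8. n6.mk = false  [c.fin > 21]
9. n5.live = false  [false]
10. n5.lab = false  [A.mk == true]
11. n3.tag = 26  [B.fin + 35]
12. n1.live = false  [c.fin > 9]
13. n1.lab = true  [B.tag > 25]
14. n0.live = false  [false]
15. n0.lab = false  [S₁.live == true]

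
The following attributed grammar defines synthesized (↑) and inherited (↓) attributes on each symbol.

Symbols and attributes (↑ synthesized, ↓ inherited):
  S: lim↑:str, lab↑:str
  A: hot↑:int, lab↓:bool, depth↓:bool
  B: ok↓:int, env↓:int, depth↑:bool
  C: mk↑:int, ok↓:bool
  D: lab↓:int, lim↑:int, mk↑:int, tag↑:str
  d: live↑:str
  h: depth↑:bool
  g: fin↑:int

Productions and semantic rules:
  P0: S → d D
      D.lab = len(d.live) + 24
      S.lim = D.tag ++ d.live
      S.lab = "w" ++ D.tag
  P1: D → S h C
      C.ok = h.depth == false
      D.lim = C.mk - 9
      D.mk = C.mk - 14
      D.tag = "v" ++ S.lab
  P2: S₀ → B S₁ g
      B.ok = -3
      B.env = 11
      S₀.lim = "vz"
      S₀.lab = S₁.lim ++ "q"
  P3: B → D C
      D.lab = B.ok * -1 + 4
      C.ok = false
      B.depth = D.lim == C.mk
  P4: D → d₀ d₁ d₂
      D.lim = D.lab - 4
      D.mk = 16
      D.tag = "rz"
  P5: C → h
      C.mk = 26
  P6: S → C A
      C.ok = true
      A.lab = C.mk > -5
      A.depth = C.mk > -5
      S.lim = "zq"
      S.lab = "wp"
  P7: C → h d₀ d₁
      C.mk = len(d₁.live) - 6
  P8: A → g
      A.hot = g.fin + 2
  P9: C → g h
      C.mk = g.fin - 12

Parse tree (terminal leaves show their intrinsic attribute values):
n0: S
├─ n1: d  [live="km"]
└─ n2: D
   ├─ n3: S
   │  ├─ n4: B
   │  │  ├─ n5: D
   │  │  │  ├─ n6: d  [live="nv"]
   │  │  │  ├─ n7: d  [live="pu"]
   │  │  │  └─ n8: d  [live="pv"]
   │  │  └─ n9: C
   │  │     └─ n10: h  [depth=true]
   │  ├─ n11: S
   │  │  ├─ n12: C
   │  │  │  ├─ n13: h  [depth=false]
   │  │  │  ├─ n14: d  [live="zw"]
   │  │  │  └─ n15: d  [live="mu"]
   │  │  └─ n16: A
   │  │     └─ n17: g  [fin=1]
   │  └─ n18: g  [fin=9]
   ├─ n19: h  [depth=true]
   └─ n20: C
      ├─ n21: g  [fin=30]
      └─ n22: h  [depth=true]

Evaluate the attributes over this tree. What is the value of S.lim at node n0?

"vzqqkm"

1. n1.live = "km"  [terminal]
2. n2.lab = 26  [len(d.live) + 24]
3. n4.ok = -3  [-3]
4. n4.env = 11  [11]
5. n5.lab = 7  [B.ok * -1 + 4]
6. n6.live = "nv"  [terminal]
7. n7.live = "pu"  [terminal]
8. n8.live = "pv"  [terminal]
9. n5.lim = 3  [D.lab - 4]
10. n5.mk = 16  [16]
11. n5.tag = "rz"  ["rz"]
12. n9.ok = false  [false]
13. n10.depth = true  [terminal]
14. n9.mk = 26  [26]
15. n4.depth = false  [D.lim == C.mk]
16. n12.ok = true  [true]
17. n13.depth = false  [terminal]
18. n14.live = "zw"  [terminal]
19. n15.live = "mu"  [terminal]
20. n12.mk = -4  [len(d₁.live) - 6]
21. n16.lab = true  [C.mk > -5]
22. n16.depth = true  [C.mk > -5]
23. n17.fin = 1  [terminal]
24. n16.hot = 3  [g.fin + 2]
25. n11.lim = "zq"  ["zq"]
26. n11.lab = "wp"  ["wp"]
27. n18.fin = 9  [terminal]
28. n3.lim = "vz"  ["vz"]
29. n3.lab = "zqq"  [S₁.lim ++ "q"]
30. n19.depth = true  [terminal]
31. n20.ok = false  [h.depth == false]
32. n21.fin = 30  [terminal]
33. n22.depth = true  [terminal]
34. n20.mk = 18  [g.fin - 12]
35. n2.lim = 9  [C.mk - 9]
36. n2.mk = 4  [C.mk - 14]
37. n2.tag = "vzqq"  ["v" ++ S.lab]
38. n0.lim = "vzqqkm"  [D.tag ++ d.live]
39. n0.lab = "wvzqq"  ["w" ++ D.tag]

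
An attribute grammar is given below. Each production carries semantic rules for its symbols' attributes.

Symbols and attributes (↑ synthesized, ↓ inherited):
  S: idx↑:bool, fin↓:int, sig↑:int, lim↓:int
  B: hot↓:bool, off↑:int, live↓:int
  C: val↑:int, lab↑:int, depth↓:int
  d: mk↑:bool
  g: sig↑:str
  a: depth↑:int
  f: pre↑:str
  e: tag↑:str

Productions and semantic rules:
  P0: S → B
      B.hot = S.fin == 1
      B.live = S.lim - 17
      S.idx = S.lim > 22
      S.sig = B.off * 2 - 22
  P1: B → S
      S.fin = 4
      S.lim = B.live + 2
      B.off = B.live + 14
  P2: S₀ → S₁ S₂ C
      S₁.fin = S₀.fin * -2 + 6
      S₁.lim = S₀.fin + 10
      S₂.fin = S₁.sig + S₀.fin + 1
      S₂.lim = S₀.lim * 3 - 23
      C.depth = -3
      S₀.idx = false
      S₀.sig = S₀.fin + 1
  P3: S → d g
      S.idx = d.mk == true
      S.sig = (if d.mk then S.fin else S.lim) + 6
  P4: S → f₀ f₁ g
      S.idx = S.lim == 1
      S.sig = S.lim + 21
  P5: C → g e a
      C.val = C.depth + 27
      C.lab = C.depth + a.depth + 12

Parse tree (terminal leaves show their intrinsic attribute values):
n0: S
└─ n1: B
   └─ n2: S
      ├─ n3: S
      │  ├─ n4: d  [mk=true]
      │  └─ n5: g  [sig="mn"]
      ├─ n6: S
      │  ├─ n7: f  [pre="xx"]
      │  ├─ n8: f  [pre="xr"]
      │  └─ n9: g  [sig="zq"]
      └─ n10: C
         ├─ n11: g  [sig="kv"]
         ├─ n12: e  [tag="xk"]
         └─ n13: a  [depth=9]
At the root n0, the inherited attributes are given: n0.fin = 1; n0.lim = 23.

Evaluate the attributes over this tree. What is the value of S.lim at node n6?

1. n0.fin = 1  [given at root]
2. n0.lim = 23  [given at root]
3. n1.hot = true  [S.fin == 1]
4. n1.live = 6  [S.lim - 17]
5. n2.fin = 4  [4]
6. n2.lim = 8  [B.live + 2]
7. n3.fin = -2  [S₀.fin * -2 + 6]
8. n3.lim = 14  [S₀.fin + 10]
9. n4.mk = true  [terminal]
10. n5.sig = "mn"  [terminal]
11. n3.idx = true  [d.mk == true]
12. n3.sig = 4  [(if d.mk then S.fin else S.lim) + 6]
13. n6.fin = 9  [S₁.sig + S₀.fin + 1]
14. n6.lim = 1  [S₀.lim * 3 - 23]
15. n7.pre = "xx"  [terminal]
16. n8.pre = "xr"  [terminal]
17. n9.sig = "zq"  [terminal]
18. n6.idx = true  [S.lim == 1]
19. n6.sig = 22  [S.lim + 21]
20. n10.depth = -3  [-3]
21. n11.sig = "kv"  [terminal]
22. n12.tag = "xk"  [terminal]
23. n13.depth = 9  [terminal]
24. n10.val = 24  [C.depth + 27]
25. n10.lab = 18  [C.depth + a.depth + 12]
26. n2.idx = false  [false]
27. n2.sig = 5  [S₀.fin + 1]
28. n1.off = 20  [B.live + 14]
29. n0.idx = true  [S.lim > 22]
30. n0.sig = 18  [B.off * 2 - 22]

1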